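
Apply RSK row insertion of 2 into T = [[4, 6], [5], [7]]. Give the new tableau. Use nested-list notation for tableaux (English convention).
In row 1, 2 replaces 4 (the leftmost entry greater than 2); 4 is bumped to row 2. In row 2, 4 replaces 5 (the leftmost entry greater than 4); 5 is bumped to row 3. In row 3, 5 replaces 7 (the leftmost entry greater than 5); 7 is bumped to row 4. 7 starts a new row 4. The new tableau is [[2, 6], [4], [5], [7]].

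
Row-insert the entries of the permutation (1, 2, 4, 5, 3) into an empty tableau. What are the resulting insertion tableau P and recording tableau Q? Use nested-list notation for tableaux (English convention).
Insert each entry of the permutation into P by Schensted row insertion, recording in Q the position of each new cell.

Insert 1: appended to row 1. P = [[1]], Q = [[1]].
Insert 2: appended to row 1. P = [[1, 2]], Q = [[1, 2]].
Insert 4: appended to row 1. P = [[1, 2, 4]], Q = [[1, 2, 3]].
Insert 5: appended to row 1. P = [[1, 2, 4, 5]], Q = [[1, 2, 3, 4]].
Insert 3: 3 bumps 4 from row 1; 4 starts row 2. P = [[1, 2, 3, 5], [4]], Q = [[1, 2, 3, 4], [5]].

So P = [[1, 2, 3, 5], [4]], Q = [[1, 2, 3, 4], [5]].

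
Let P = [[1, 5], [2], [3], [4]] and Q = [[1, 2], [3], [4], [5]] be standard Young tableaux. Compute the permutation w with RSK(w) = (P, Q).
4 5 3 2 1

Reverse RSK: for i = n, n-1, ..., 1, locate i in Q, remove the corresponding corner cell from P, and reverse-bump its entry up through P; the value ejected from row 1 is w(i).

So w = 4 5 3 2 1.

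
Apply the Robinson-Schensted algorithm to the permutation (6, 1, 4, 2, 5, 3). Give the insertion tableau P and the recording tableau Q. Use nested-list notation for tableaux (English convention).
Insert each entry of the permutation into P by Schensted row insertion, recording in Q the position of each new cell.

After inserting 6: P = [[6]].
After inserting 1: P = [[1], [6]].
After inserting 4: P = [[1, 4], [6]].
After inserting 2: P = [[1, 2], [4], [6]].
After inserting 5: P = [[1, 2, 5], [4], [6]].
After inserting 3: P = [[1, 2, 3], [4, 5], [6]].

So P = [[1, 2, 3], [4, 5], [6]], Q = [[1, 3, 5], [2, 6], [4]].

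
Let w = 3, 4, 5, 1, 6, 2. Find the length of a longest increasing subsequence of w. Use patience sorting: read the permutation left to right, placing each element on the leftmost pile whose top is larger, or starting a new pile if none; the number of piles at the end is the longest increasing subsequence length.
4

3: new pile. tops = [3]
4: new pile. tops = [3, 4]
5: new pile. tops = [3, 4, 5]
1: onto pile 1 (replacing 3). tops = [1, 4, 5]
6: new pile. tops = [1, 4, 5, 6]
2: onto pile 2 (replacing 4). tops = [1, 2, 5, 6]

4 piles, so the longest increasing subsequence has length 4.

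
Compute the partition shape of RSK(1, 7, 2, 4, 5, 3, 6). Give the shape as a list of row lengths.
[5, 1, 1]

Row-insert each entry into an empty tableau.

After inserting 1: P = [[1]].
After inserting 7: P = [[1, 7]].
After inserting 2: P = [[1, 2], [7]].
After inserting 4: P = [[1, 2, 4], [7]].
After inserting 5: P = [[1, 2, 4, 5], [7]].
After inserting 3: P = [[1, 2, 3, 5], [4], [7]].
After inserting 6: P = [[1, 2, 3, 5, 6], [4], [7]].

The final insertion tableau P = [[1, 2, 3, 5, 6], [4], [7]] has shape [5, 1, 1].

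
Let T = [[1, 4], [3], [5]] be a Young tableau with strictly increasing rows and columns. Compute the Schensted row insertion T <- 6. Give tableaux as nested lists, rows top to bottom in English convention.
[[1, 4, 6], [3], [5]]

6 is larger than every entry of row 1, so it is appended to row 1. The new tableau is [[1, 4, 6], [3], [5]].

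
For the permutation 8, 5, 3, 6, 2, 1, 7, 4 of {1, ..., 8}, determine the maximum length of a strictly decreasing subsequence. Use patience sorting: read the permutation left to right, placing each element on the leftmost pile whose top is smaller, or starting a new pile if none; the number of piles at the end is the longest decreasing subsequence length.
8: new pile. tops = [8]
5: new pile. tops = [8, 5]
3: new pile. tops = [8, 5, 3]
6: onto pile 2 (replacing 5). tops = [8, 6, 3]
2: new pile. tops = [8, 6, 3, 2]
1: new pile. tops = [8, 6, 3, 2, 1]
7: onto pile 2 (replacing 6). tops = [8, 7, 3, 2, 1]
4: onto pile 3 (replacing 3). tops = [8, 7, 4, 2, 1]

5 piles, so the longest decreasing subsequence has length 5.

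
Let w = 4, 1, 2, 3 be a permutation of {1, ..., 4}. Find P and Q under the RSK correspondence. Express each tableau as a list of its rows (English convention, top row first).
P = [[1, 2, 3], [4]], Q = [[1, 3, 4], [2]]

Insert each entry of the permutation into P by Schensted row insertion, recording in Q the position of each new cell.

Insert 4: appended to row 1. P = [[4]], Q = [[1]].
Insert 1: 1 bumps 4 from row 1; 4 starts row 2. P = [[1], [4]], Q = [[1], [2]].
Insert 2: appended to row 1. P = [[1, 2], [4]], Q = [[1, 3], [2]].
Insert 3: appended to row 1. P = [[1, 2, 3], [4]], Q = [[1, 3, 4], [2]].

So P = [[1, 2, 3], [4]], Q = [[1, 3, 4], [2]].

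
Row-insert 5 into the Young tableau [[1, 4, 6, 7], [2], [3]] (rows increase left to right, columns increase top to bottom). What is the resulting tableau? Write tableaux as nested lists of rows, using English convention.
In row 1, 5 replaces 6 (the leftmost entry greater than 5); 6 is bumped to row 2. 6 is appended to row 2. The new tableau is [[1, 4, 5, 7], [2, 6], [3]].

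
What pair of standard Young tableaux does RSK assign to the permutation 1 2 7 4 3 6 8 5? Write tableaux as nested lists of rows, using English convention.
Insert each entry of the permutation into P by Schensted row insertion, recording in Q the position of each new cell.

Insert 1: appended to row 1. P = [[1]].
Insert 2: appended to row 1. P = [[1, 2]].
Insert 7: appended to row 1. P = [[1, 2, 7]].
Insert 4: 4 bumps 7 from row 1; 7 starts row 2. P = [[1, 2, 4], [7]].
Insert 3: 3 bumps 4 from row 1; 4 bumps 7 from row 2; 7 starts row 3. P = [[1, 2, 3], [4], [7]].
Insert 6: appended to row 1. P = [[1, 2, 3, 6], [4], [7]].
Insert 8: appended to row 1. P = [[1, 2, 3, 6, 8], [4], [7]].
Insert 5: 5 bumps 6 from row 1; 6 appends to row 2. P = [[1, 2, 3, 5, 8], [4, 6], [7]].

So P = [[1, 2, 3, 5, 8], [4, 6], [7]], Q = [[1, 2, 3, 6, 7], [4, 8], [5]].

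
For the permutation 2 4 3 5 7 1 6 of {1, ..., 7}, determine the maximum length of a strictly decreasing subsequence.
3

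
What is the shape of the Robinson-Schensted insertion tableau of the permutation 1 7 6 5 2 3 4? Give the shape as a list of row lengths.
[4, 1, 1, 1]

Row-insert each entry into an empty tableau.

After inserting 1: P = [[1]].
After inserting 7: P = [[1, 7]].
After inserting 6: P = [[1, 6], [7]].
After inserting 5: P = [[1, 5], [6], [7]].
After inserting 2: P = [[1, 2], [5], [6], [7]].
After inserting 3: P = [[1, 2, 3], [5], [6], [7]].
After inserting 4: P = [[1, 2, 3, 4], [5], [6], [7]].

The final insertion tableau P = [[1, 2, 3, 4], [5], [6], [7]] has shape [4, 1, 1, 1].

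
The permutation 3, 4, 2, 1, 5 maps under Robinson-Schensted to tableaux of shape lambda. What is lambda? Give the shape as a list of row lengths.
[3, 1, 1]

Row-insert each entry into an empty tableau.

After inserting 3: P = [[3]].
After inserting 4: P = [[3, 4]].
After inserting 2: P = [[2, 4], [3]].
After inserting 1: P = [[1, 4], [2], [3]].
After inserting 5: P = [[1, 4, 5], [2], [3]].

The final insertion tableau P = [[1, 4, 5], [2], [3]] has shape [3, 1, 1].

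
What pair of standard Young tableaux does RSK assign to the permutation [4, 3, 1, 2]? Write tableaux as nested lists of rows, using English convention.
P = [[1, 2], [3], [4]], Q = [[1, 4], [2], [3]]

Insert each entry of the permutation into P by Schensted row insertion, recording in Q the position of each new cell.

Insert 4: appended to row 1. P = [[4]].
Insert 3: 3 bumps 4 from row 1; 4 starts row 2. P = [[3], [4]].
Insert 1: 1 bumps 3 from row 1; 3 bumps 4 from row 2; 4 starts row 3. P = [[1], [3], [4]].
Insert 2: appended to row 1. P = [[1, 2], [3], [4]].

So P = [[1, 2], [3], [4]], Q = [[1, 4], [2], [3]].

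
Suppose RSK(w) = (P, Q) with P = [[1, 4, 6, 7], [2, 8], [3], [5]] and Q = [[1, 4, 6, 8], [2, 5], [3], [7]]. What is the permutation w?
5 3 2 8 4 6 1 7

Reverse the RSK construction: for i from n down to 1, find the cell of Q containing i, remove the entry at that cell from P, and reverse-bump it up through P; the value ejected from row 1 is w(i).

Step i=8: Q has 8 at row 1, column 4; remove that cell from P, ejecting 7. So w(8) = 7. P is now [[1, 4, 6], [2, 8], [3], [5]].
Step i=7: Q has 7 at row 4, column 1; remove 5 from row 4 of P and reverse-bump: 5 enters row 3 and ejects 3; 3 enters row 2 and ejects 2; 2 enters row 1 and ejects 1. So w(7) = 1. P is now [[2, 4, 6], [3, 8], [5]].
Step i=6: Q has 6 at row 1, column 3; remove that cell from P, ejecting 6. So w(6) = 6. P is now [[2, 4], [3, 8], [5]].
Step i=5: Q has 5 at row 2, column 2; remove 8 from row 2 of P and reverse-bump: 8 enters row 1 and ejects 4. So w(5) = 4. P is now [[2, 8], [3], [5]].
Step i=4: Q has 4 at row 1, column 2; remove that cell from P, ejecting 8. So w(4) = 8. P is now [[2], [3], [5]].
Step i=3: Q has 3 at row 3, column 1; remove 5 from row 3 of P and reverse-bump: 5 enters row 2 and ejects 3; 3 enters row 1 and ejects 2. So w(3) = 2. P is now [[3], [5]].
Step i=2: Q has 2 at row 2, column 1; remove 5 from row 2 of P and reverse-bump: 5 enters row 1 and ejects 3. So w(2) = 3. P is now [[5]].
Step i=1: Q has 1 at row 1, column 1; remove that cell from P, ejecting 5. So w(1) = 5. P is now [].

So w = 5 3 2 8 4 6 1 7.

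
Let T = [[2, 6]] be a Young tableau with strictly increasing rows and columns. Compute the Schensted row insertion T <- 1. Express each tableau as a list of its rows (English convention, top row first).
[[1, 6], [2]]

In row 1, 1 replaces 2 (the leftmost entry greater than 1); 2 is bumped to row 2. 2 starts a new row 2. The new tableau is [[1, 6], [2]].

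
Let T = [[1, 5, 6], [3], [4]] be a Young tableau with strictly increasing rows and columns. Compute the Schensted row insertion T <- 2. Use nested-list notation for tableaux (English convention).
[[1, 2, 6], [3, 5], [4]]

In row 1, 2 replaces 5 (the leftmost entry greater than 2); 5 is bumped to row 2. 5 is appended to row 2. The new tableau is [[1, 2, 6], [3, 5], [4]].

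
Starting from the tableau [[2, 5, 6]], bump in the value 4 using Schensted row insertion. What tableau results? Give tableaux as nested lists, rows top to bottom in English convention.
In row 1, 4 replaces 5 (the leftmost entry greater than 4); 5 is bumped to row 2. 5 starts a new row 2. The new tableau is [[2, 4, 6], [5]].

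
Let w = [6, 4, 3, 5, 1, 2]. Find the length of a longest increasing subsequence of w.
2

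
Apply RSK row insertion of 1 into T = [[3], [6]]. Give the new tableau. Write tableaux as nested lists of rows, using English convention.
In row 1, 1 replaces 3 (the leftmost entry greater than 1); 3 is bumped to row 2. In row 2, 3 replaces 6 (the leftmost entry greater than 3); 6 is bumped to row 3. 6 starts a new row 3. The new tableau is [[1], [3], [6]].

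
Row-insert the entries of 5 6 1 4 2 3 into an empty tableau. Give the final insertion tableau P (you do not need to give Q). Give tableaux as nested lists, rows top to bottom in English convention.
P = [[1, 2, 3], [4, 6], [5]]

Insert 5: appended to row 1. P = [[5]].
Insert 6: appended to row 1. P = [[5, 6]].
Insert 1: 1 bumps 5 from row 1; 5 starts row 2. P = [[1, 6], [5]].
Insert 4: 4 bumps 6 from row 1; 6 appends to row 2. P = [[1, 4], [5, 6]].
Insert 2: 2 bumps 4 from row 1; 4 bumps 5 from row 2; 5 starts row 3. P = [[1, 2], [4, 6], [5]].
Insert 3: appended to row 1. P = [[1, 2, 3], [4, 6], [5]].

So P = [[1, 2, 3], [4, 6], [5]].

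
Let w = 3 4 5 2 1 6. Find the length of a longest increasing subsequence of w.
4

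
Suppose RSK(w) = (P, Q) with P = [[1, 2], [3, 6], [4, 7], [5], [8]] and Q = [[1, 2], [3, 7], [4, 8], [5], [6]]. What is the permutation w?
5 8 7 4 3 1 6 2

Reverse RSK: for i = n, n-1, ..., 1, locate i in Q, remove the corresponding corner cell from P, and reverse-bump its entry up through P; the value ejected from row 1 is w(i).

So w = 5 8 7 4 3 1 6 2.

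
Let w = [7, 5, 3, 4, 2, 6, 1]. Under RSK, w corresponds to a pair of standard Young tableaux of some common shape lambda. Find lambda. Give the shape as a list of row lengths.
[3, 1, 1, 1, 1]

Row-insert each entry into an empty tableau.

After inserting 7: P = [[7]].
After inserting 5: P = [[5], [7]].
After inserting 3: P = [[3], [5], [7]].
After inserting 4: P = [[3, 4], [5], [7]].
After inserting 2: P = [[2, 4], [3], [5], [7]].
After inserting 6: P = [[2, 4, 6], [3], [5], [7]].
After inserting 1: P = [[1, 4, 6], [2], [3], [5], [7]].

The final insertion tableau P = [[1, 4, 6], [2], [3], [5], [7]] has shape [3, 1, 1, 1, 1].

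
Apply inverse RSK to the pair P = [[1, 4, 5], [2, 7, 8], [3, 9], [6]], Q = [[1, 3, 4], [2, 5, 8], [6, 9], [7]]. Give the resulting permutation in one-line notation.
Reverse the RSK construction: for i from n down to 1, find the cell of Q containing i, remove the entry at that cell from P, and reverse-bump it up through P; the value ejected from row 1 is w(i).

Step i=9: Q has 9 at row 3, column 2; remove 9 from row 3 of P and reverse-bump: 9 enters row 2 and ejects 8; 8 enters row 1 and ejects 5. So w(9) = 5. P is now [[1, 4, 8], [2, 7, 9], [3], [6]].
Step i=8: Q has 8 at row 2, column 3; remove 9 from row 2 of P and reverse-bump: 9 enters row 1 and ejects 8. So w(8) = 8. P is now [[1, 4, 9], [2, 7], [3], [6]].
Step i=7: Q has 7 at row 4, column 1; remove 6 from row 4 of P and reverse-bump: 6 enters row 3 and ejects 3; 3 enters row 2 and ejects 2; 2 enters row 1 and ejects 1. So w(7) = 1. P is now [[2, 4, 9], [3, 7], [6]].
Step i=6: Q has 6 at row 3, column 1; remove 6 from row 3 of P and reverse-bump: 6 enters row 2 and ejects 3; 3 enters row 1 and ejects 2. So w(6) = 2. P is now [[3, 4, 9], [6, 7]].
Step i=5: Q has 5 at row 2, column 2; remove 7 from row 2 of P and reverse-bump: 7 enters row 1 and ejects 4. So w(5) = 4. P is now [[3, 7, 9], [6]].
Step i=4: Q has 4 at row 1, column 3; remove that cell from P, ejecting 9. So w(4) = 9. P is now [[3, 7], [6]].
Step i=3: Q has 3 at row 1, column 2; remove that cell from P, ejecting 7. So w(3) = 7. P is now [[3], [6]].
Step i=2: Q has 2 at row 2, column 1; remove 6 from row 2 of P and reverse-bump: 6 enters row 1 and ejects 3. So w(2) = 3. P is now [[6]].
Step i=1: Q has 1 at row 1, column 1; remove that cell from P, ejecting 6. So w(1) = 6. P is now [].

So w = 6 3 7 9 4 2 1 8 5.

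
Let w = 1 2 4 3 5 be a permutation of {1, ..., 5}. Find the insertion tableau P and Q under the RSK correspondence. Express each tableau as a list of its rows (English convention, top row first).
P = [[1, 2, 3, 5], [4]], Q = [[1, 2, 3, 5], [4]]

Insert each entry of the permutation into P by Schensted row insertion, recording in Q the position of each new cell.

After inserting 1: P = [[1]].
After inserting 2: P = [[1, 2]].
After inserting 4: P = [[1, 2, 4]].
After inserting 3: P = [[1, 2, 3], [4]].
After inserting 5: P = [[1, 2, 3, 5], [4]].

So P = [[1, 2, 3, 5], [4]], Q = [[1, 2, 3, 5], [4]].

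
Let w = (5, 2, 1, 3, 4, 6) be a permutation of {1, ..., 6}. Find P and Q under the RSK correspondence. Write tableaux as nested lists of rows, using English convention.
Insert each entry of the permutation into P by Schensted row insertion, recording in Q the position of each new cell.

Insert 5: appended to row 1. P = [[5]].
Insert 2: 2 bumps 5 from row 1; 5 starts row 2. P = [[2], [5]].
Insert 1: 1 bumps 2 from row 1; 2 bumps 5 from row 2; 5 starts row 3. P = [[1], [2], [5]].
Insert 3: appended to row 1. P = [[1, 3], [2], [5]].
Insert 4: appended to row 1. P = [[1, 3, 4], [2], [5]].
Insert 6: appended to row 1. P = [[1, 3, 4, 6], [2], [5]].

So P = [[1, 3, 4, 6], [2], [5]], Q = [[1, 4, 5, 6], [2], [3]].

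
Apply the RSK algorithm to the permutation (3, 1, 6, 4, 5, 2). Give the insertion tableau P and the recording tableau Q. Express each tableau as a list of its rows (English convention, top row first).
P = [[1, 2, 5], [3, 4], [6]], Q = [[1, 3, 5], [2, 4], [6]]

Insert each entry of the permutation into P by Schensted row insertion, recording in Q the position of each new cell.

Insert 3: appended to row 1. P = [[3]].
Insert 1: 1 bumps 3 from row 1; 3 starts row 2. P = [[1], [3]].
Insert 6: appended to row 1. P = [[1, 6], [3]].
Insert 4: 4 bumps 6 from row 1; 6 appends to row 2. P = [[1, 4], [3, 6]].
Insert 5: appended to row 1. P = [[1, 4, 5], [3, 6]].
Insert 2: 2 bumps 4 from row 1; 4 bumps 6 from row 2; 6 starts row 3. P = [[1, 2, 5], [3, 4], [6]].

So P = [[1, 2, 5], [3, 4], [6]], Q = [[1, 3, 5], [2, 4], [6]].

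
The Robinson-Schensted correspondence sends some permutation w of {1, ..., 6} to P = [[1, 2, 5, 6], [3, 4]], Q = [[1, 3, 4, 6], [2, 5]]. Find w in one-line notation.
Reverse the RSK construction: for i from n down to 1, find the cell of Q containing i, remove the entry at that cell from P, and reverse-bump it up through P; the value ejected from row 1 is w(i).

Step i=6: Q has 6 at row 1, column 4; remove that cell from P, ejecting 6. So w(6) = 6. P is now [[1, 2, 5], [3, 4]].
Step i=5: Q has 5 at row 2, column 2; remove 4 from row 2 of P and reverse-bump: 4 enters row 1 and ejects 2. So w(5) = 2. P is now [[1, 4, 5], [3]].
Step i=4: Q has 4 at row 1, column 3; remove that cell from P, ejecting 5. So w(4) = 5. P is now [[1, 4], [3]].
Step i=3: Q has 3 at row 1, column 2; remove that cell from P, ejecting 4. So w(3) = 4. P is now [[1], [3]].
Step i=2: Q has 2 at row 2, column 1; remove 3 from row 2 of P and reverse-bump: 3 enters row 1 and ejects 1. So w(2) = 1. P is now [[3]].
Step i=1: Q has 1 at row 1, column 1; remove that cell from P, ejecting 3. So w(1) = 3. P is now [].

So w = 3 1 4 5 2 6.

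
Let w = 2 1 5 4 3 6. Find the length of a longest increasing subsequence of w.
3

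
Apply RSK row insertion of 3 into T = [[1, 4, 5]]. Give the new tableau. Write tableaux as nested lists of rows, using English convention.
[[1, 3, 5], [4]]

In row 1, 3 replaces 4 (the leftmost entry greater than 3); 4 is bumped to row 2. 4 starts a new row 2. The new tableau is [[1, 3, 5], [4]].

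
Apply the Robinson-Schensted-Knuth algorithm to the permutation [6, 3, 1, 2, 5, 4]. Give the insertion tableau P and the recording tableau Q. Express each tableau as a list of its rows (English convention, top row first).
P = [[1, 2, 4], [3, 5], [6]], Q = [[1, 4, 5], [2, 6], [3]]

Insert each entry of the permutation into P by Schensted row insertion, recording in Q the position of each new cell.

Insert 6: appended to row 1. P = [[6]].
Insert 3: 3 bumps 6 from row 1; 6 starts row 2. P = [[3], [6]].
Insert 1: 1 bumps 3 from row 1; 3 bumps 6 from row 2; 6 starts row 3. P = [[1], [3], [6]].
Insert 2: appended to row 1. P = [[1, 2], [3], [6]].
Insert 5: appended to row 1. P = [[1, 2, 5], [3], [6]].
Insert 4: 4 bumps 5 from row 1; 5 appends to row 2. P = [[1, 2, 4], [3, 5], [6]].

So P = [[1, 2, 4], [3, 5], [6]], Q = [[1, 4, 5], [2, 6], [3]].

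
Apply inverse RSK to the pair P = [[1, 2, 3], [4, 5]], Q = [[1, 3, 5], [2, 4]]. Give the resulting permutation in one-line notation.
4 1 5 2 3

Reverse the RSK construction: for i from n down to 1, find the cell of Q containing i, remove the entry at that cell from P, and reverse-bump it up through P; the value ejected from row 1 is w(i).

Step i=5: Q has 5 at row 1, column 3; remove that cell from P, ejecting 3. So w(5) = 3. P is now [[1, 2], [4, 5]].
Step i=4: Q has 4 at row 2, column 2; remove 5 from row 2 of P and reverse-bump: 5 enters row 1 and ejects 2. So w(4) = 2. P is now [[1, 5], [4]].
Step i=3: Q has 3 at row 1, column 2; remove that cell from P, ejecting 5. So w(3) = 5. P is now [[1], [4]].
Step i=2: Q has 2 at row 2, column 1; remove 4 from row 2 of P and reverse-bump: 4 enters row 1 and ejects 1. So w(2) = 1. P is now [[4]].
Step i=1: Q has 1 at row 1, column 1; remove that cell from P, ejecting 4. So w(1) = 4. P is now [].

So w = 4 1 5 2 3.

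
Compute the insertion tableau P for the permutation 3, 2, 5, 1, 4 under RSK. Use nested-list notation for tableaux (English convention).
Insert 3: appended to row 1. P = [[3]].
Insert 2: 2 bumps 3 from row 1; 3 starts row 2. P = [[2], [3]].
Insert 5: appended to row 1. P = [[2, 5], [3]].
Insert 1: 1 bumps 2 from row 1; 2 bumps 3 from row 2; 3 starts row 3. P = [[1, 5], [2], [3]].
Insert 4: 4 bumps 5 from row 1; 5 appends to row 2. P = [[1, 4], [2, 5], [3]].

So P = [[1, 4], [2, 5], [3]].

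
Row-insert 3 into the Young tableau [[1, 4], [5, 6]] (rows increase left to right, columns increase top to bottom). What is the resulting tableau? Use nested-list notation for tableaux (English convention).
In row 1, 3 replaces 4 (the leftmost entry greater than 3); 4 is bumped to row 2. In row 2, 4 replaces 5 (the leftmost entry greater than 4); 5 is bumped to row 3. 5 starts a new row 3. The new tableau is [[1, 3], [4, 6], [5]].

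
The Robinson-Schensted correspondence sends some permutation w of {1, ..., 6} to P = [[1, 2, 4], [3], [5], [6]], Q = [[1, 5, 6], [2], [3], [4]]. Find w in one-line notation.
6 5 3 1 2 4

Reverse RSK: for i = n, n-1, ..., 1, locate i in Q, remove the corresponding corner cell from P, and reverse-bump its entry up through P; the value ejected from row 1 is w(i).

So w = 6 5 3 1 2 4.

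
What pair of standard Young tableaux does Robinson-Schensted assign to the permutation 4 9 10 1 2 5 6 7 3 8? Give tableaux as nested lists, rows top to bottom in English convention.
Insert each entry of the permutation into P by Schensted row insertion, recording in Q the position of each new cell.

Insert 4: appended to row 1. P = [[4]].
Insert 9: appended to row 1. P = [[4, 9]].
Insert 10: appended to row 1. P = [[4, 9, 10]].
Insert 1: 1 bumps 4 from row 1; 4 starts row 2. P = [[1, 9, 10], [4]].
Insert 2: 2 bumps 9 from row 1; 9 appends to row 2. P = [[1, 2, 10], [4, 9]].
Insert 5: 5 bumps 10 from row 1; 10 appends to row 2. P = [[1, 2, 5], [4, 9, 10]].
Insert 6: appended to row 1. P = [[1, 2, 5, 6], [4, 9, 10]].
Insert 7: appended to row 1. P = [[1, 2, 5, 6, 7], [4, 9, 10]].
Insert 3: 3 bumps 5 from row 1; 5 bumps 9 from row 2; 9 starts row 3. P = [[1, 2, 3, 6, 7], [4, 5, 10], [9]].
Insert 8: appended to row 1. P = [[1, 2, 3, 6, 7, 8], [4, 5, 10], [9]].

So P = [[1, 2, 3, 6, 7, 8], [4, 5, 10], [9]], Q = [[1, 2, 3, 7, 8, 10], [4, 5, 6], [9]].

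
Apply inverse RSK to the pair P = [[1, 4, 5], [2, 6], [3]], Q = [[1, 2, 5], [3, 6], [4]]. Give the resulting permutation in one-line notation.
3 4 2 1 6 5

Reverse the RSK construction: for i from n down to 1, find the cell of Q containing i, remove the entry at that cell from P, and reverse-bump it up through P; the value ejected from row 1 is w(i).

Step i=6: Q has 6 at row 2, column 2; remove 6 from row 2 of P and reverse-bump: 6 enters row 1 and ejects 5. So w(6) = 5. P is now [[1, 4, 6], [2], [3]].
Step i=5: Q has 5 at row 1, column 3; remove that cell from P, ejecting 6. So w(5) = 6. P is now [[1, 4], [2], [3]].
Step i=4: Q has 4 at row 3, column 1; remove 3 from row 3 of P and reverse-bump: 3 enters row 2 and ejects 2; 2 enters row 1 and ejects 1. So w(4) = 1. P is now [[2, 4], [3]].
Step i=3: Q has 3 at row 2, column 1; remove 3 from row 2 of P and reverse-bump: 3 enters row 1 and ejects 2. So w(3) = 2. P is now [[3, 4]].
Step i=2: Q has 2 at row 1, column 2; remove that cell from P, ejecting 4. So w(2) = 4. P is now [[3]].
Step i=1: Q has 1 at row 1, column 1; remove that cell from P, ejecting 3. So w(1) = 3. P is now [].

So w = 3 4 2 1 6 5.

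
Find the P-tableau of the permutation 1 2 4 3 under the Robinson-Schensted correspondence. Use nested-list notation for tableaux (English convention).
After inserting 1: P = [[1]].
After inserting 2: P = [[1, 2]].
After inserting 4: P = [[1, 2, 4]].
After inserting 3: P = [[1, 2, 3], [4]].

So P = [[1, 2, 3], [4]].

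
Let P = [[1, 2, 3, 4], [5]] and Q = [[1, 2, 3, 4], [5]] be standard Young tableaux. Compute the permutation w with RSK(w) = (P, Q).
1 2 3 5 4

Reverse the RSK construction: for i from n down to 1, find the cell of Q containing i, remove the entry at that cell from P, and reverse-bump it up through P; the value ejected from row 1 is w(i).

Step i=5: Q has 5 at row 2, column 1; remove 5 from row 2 of P and reverse-bump: 5 enters row 1 and ejects 4. So w(5) = 4. P is now [[1, 2, 3, 5]].
Step i=4: Q has 4 at row 1, column 4; remove that cell from P, ejecting 5. So w(4) = 5. P is now [[1, 2, 3]].
Step i=3: Q has 3 at row 1, column 3; remove that cell from P, ejecting 3. So w(3) = 3. P is now [[1, 2]].
Step i=2: Q has 2 at row 1, column 2; remove that cell from P, ejecting 2. So w(2) = 2. P is now [[1]].
Step i=1: Q has 1 at row 1, column 1; remove that cell from P, ejecting 1. So w(1) = 1. P is now [].

So w = 1 2 3 5 4.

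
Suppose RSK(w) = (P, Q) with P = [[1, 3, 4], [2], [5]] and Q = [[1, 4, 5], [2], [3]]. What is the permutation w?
Reverse the RSK construction: for i from n down to 1, find the cell of Q containing i, remove the entry at that cell from P, and reverse-bump it up through P; the value ejected from row 1 is w(i).

Step i=5: Q has 5 at row 1, column 3; remove that cell from P, ejecting 4. So w(5) = 4. P is now [[1, 3], [2], [5]].
Step i=4: Q has 4 at row 1, column 2; remove that cell from P, ejecting 3. So w(4) = 3. P is now [[1], [2], [5]].
Step i=3: Q has 3 at row 3, column 1; remove 5 from row 3 of P and reverse-bump: 5 enters row 2 and ejects 2; 2 enters row 1 and ejects 1. So w(3) = 1. P is now [[2], [5]].
Step i=2: Q has 2 at row 2, column 1; remove 5 from row 2 of P and reverse-bump: 5 enters row 1 and ejects 2. So w(2) = 2. P is now [[5]].
Step i=1: Q has 1 at row 1, column 1; remove that cell from P, ejecting 5. So w(1) = 5. P is now [].

So w = 5 2 1 3 4.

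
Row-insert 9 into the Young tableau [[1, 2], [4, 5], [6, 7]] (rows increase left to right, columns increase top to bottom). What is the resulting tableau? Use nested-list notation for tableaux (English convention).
9 is larger than every entry of row 1, so it is appended to row 1. The new tableau is [[1, 2, 9], [4, 5], [6, 7]].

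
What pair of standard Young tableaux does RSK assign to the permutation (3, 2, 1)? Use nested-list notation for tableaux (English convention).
P = [[1], [2], [3]], Q = [[1], [2], [3]]

Insert each entry of the permutation into P by Schensted row insertion, recording in Q the position of each new cell.

Insert 3: appended to row 1. P = [[3]], Q = [[1]].
Insert 2: 2 bumps 3 from row 1; 3 starts row 2. P = [[2], [3]], Q = [[1], [2]].
Insert 1: 1 bumps 2 from row 1; 2 bumps 3 from row 2; 3 starts row 3. P = [[1], [2], [3]], Q = [[1], [2], [3]].

So P = [[1], [2], [3]], Q = [[1], [2], [3]].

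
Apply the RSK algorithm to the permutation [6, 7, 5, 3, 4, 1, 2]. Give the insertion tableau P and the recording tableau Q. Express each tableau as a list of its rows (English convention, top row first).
Insert each entry of the permutation into P by Schensted row insertion, recording in Q the position of each new cell.

Insert 6: appended to row 1. P = [[6]].
Insert 7: appended to row 1. P = [[6, 7]].
Insert 5: 5 bumps 6 from row 1; 6 starts row 2. P = [[5, 7], [6]].
Insert 3: 3 bumps 5 from row 1; 5 bumps 6 from row 2; 6 starts row 3. P = [[3, 7], [5], [6]].
Insert 4: 4 bumps 7 from row 1; 7 appends to row 2. P = [[3, 4], [5, 7], [6]].
Insert 1: 1 bumps 3 from row 1; 3 bumps 5 from row 2; 5 bumps 6 from row 3; 6 starts row 4. P = [[1, 4], [3, 7], [5], [6]].
Insert 2: 2 bumps 4 from row 1; 4 bumps 7 from row 2; 7 appends to row 3. P = [[1, 2], [3, 4], [5, 7], [6]].

So P = [[1, 2], [3, 4], [5, 7], [6]], Q = [[1, 2], [3, 5], [4, 7], [6]].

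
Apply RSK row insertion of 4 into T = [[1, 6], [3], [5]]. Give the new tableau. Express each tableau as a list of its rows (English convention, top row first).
[[1, 4], [3, 6], [5]]

In row 1, 4 replaces 6 (the leftmost entry greater than 4); 6 is bumped to row 2. 6 is appended to row 2. The new tableau is [[1, 4], [3, 6], [5]].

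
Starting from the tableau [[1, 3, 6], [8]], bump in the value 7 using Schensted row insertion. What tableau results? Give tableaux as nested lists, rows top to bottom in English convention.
7 is larger than every entry of row 1, so it is appended to row 1. The new tableau is [[1, 3, 6, 7], [8]].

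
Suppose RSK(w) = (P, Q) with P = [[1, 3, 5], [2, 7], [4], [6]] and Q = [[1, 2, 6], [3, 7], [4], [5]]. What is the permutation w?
Reverse the RSK construction: for i from n down to 1, find the cell of Q containing i, remove the entry at that cell from P, and reverse-bump it up through P; the value ejected from row 1 is w(i).

Step i=7: Q has 7 at row 2, column 2; remove 7 from row 2 of P and reverse-bump: 7 enters row 1 and ejects 5. So w(7) = 5. P is now [[1, 3, 7], [2], [4], [6]].
Step i=6: Q has 6 at row 1, column 3; remove that cell from P, ejecting 7. So w(6) = 7. P is now [[1, 3], [2], [4], [6]].
Step i=5: Q has 5 at row 4, column 1; remove 6 from row 4 of P and reverse-bump: 6 enters row 3 and ejects 4; 4 enters row 2 and ejects 2; 2 enters row 1 and ejects 1. So w(5) = 1. P is now [[2, 3], [4], [6]].
Step i=4: Q has 4 at row 3, column 1; remove 6 from row 3 of P and reverse-bump: 6 enters row 2 and ejects 4; 4 enters row 1 and ejects 3. So w(4) = 3. P is now [[2, 4], [6]].
Step i=3: Q has 3 at row 2, column 1; remove 6 from row 2 of P and reverse-bump: 6 enters row 1 and ejects 4. So w(3) = 4. P is now [[2, 6]].
Step i=2: Q has 2 at row 1, column 2; remove that cell from P, ejecting 6. So w(2) = 6. P is now [[2]].
Step i=1: Q has 1 at row 1, column 1; remove that cell from P, ejecting 2. So w(1) = 2. P is now [].

So w = 2 6 4 3 1 7 5.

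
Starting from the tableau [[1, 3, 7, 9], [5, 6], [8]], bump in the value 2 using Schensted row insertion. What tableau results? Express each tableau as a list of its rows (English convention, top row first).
[[1, 2, 7, 9], [3, 6], [5], [8]]

In row 1, 2 replaces 3 (the leftmost entry greater than 2); 3 is bumped to row 2. In row 2, 3 replaces 5 (the leftmost entry greater than 3); 5 is bumped to row 3. In row 3, 5 replaces 8 (the leftmost entry greater than 5); 8 is bumped to row 4. 8 starts a new row 4. The new tableau is [[1, 2, 7, 9], [3, 6], [5], [8]].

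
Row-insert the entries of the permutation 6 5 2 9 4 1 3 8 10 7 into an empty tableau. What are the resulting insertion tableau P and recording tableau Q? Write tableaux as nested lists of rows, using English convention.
P = [[1, 3, 7, 10], [2, 4, 8], [5, 9], [6]], Q = [[1, 4, 8, 9], [2, 5, 10], [3, 7], [6]]

Insert each entry of the permutation into P by Schensted row insertion, recording in Q the position of each new cell.

After inserting 6: P = [[6]].
After inserting 5: P = [[5], [6]].
After inserting 2: P = [[2], [5], [6]].
After inserting 9: P = [[2, 9], [5], [6]].
After inserting 4: P = [[2, 4], [5, 9], [6]].
After inserting 1: P = [[1, 4], [2, 9], [5], [6]].
After inserting 3: P = [[1, 3], [2, 4], [5, 9], [6]].
After inserting 8: P = [[1, 3, 8], [2, 4], [5, 9], [6]].
After inserting 10: P = [[1, 3, 8, 10], [2, 4], [5, 9], [6]].
After inserting 7: P = [[1, 3, 7, 10], [2, 4, 8], [5, 9], [6]].

So P = [[1, 3, 7, 10], [2, 4, 8], [5, 9], [6]], Q = [[1, 4, 8, 9], [2, 5, 10], [3, 7], [6]].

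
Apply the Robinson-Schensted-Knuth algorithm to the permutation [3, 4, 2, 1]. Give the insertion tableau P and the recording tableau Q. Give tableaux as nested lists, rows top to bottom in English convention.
P = [[1, 4], [2], [3]], Q = [[1, 2], [3], [4]]

Insert each entry of the permutation into P by Schensted row insertion, recording in Q the position of each new cell.

After inserting 3: P = [[3]].
After inserting 4: P = [[3, 4]].
After inserting 2: P = [[2, 4], [3]].
After inserting 1: P = [[1, 4], [2], [3]].

So P = [[1, 4], [2], [3]], Q = [[1, 2], [3], [4]].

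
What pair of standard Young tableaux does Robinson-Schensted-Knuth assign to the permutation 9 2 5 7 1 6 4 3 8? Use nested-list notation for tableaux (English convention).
Insert each entry of the permutation into P by Schensted row insertion, recording in Q the position of each new cell.

Insert 9: appended to row 1. P = [[9]].
Insert 2: 2 bumps 9 from row 1; 9 starts row 2. P = [[2], [9]].
Insert 5: appended to row 1. P = [[2, 5], [9]].
Insert 7: appended to row 1. P = [[2, 5, 7], [9]].
Insert 1: 1 bumps 2 from row 1; 2 bumps 9 from row 2; 9 starts row 3. P = [[1, 5, 7], [2], [9]].
Insert 6: 6 bumps 7 from row 1; 7 appends to row 2. P = [[1, 5, 6], [2, 7], [9]].
Insert 4: 4 bumps 5 from row 1; 5 bumps 7 from row 2; 7 bumps 9 from row 3; 9 starts row 4. P = [[1, 4, 6], [2, 5], [7], [9]].
Insert 3: 3 bumps 4 from row 1; 4 bumps 5 from row 2; 5 bumps 7 from row 3; 7 bumps 9 from row 4; 9 starts row 5. P = [[1, 3, 6], [2, 4], [5], [7], [9]].
Insert 8: appended to row 1. P = [[1, 3, 6, 8], [2, 4], [5], [7], [9]].

So P = [[1, 3, 6, 8], [2, 4], [5], [7], [9]], Q = [[1, 3, 4, 9], [2, 6], [5], [7], [8]].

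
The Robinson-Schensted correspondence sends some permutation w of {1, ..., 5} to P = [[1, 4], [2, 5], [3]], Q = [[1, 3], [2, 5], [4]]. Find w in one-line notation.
Reverse the RSK construction: for i from n down to 1, find the cell of Q containing i, remove the entry at that cell from P, and reverse-bump it up through P; the value ejected from row 1 is w(i).

Step i=5: Q has 5 at row 2, column 2; remove 5 from row 2 of P and reverse-bump: 5 enters row 1 and ejects 4. So w(5) = 4. P is now [[1, 5], [2], [3]].
Step i=4: Q has 4 at row 3, column 1; remove 3 from row 3 of P and reverse-bump: 3 enters row 2 and ejects 2; 2 enters row 1 and ejects 1. So w(4) = 1. P is now [[2, 5], [3]].
Step i=3: Q has 3 at row 1, column 2; remove that cell from P, ejecting 5. So w(3) = 5. P is now [[2], [3]].
Step i=2: Q has 2 at row 2, column 1; remove 3 from row 2 of P and reverse-bump: 3 enters row 1 and ejects 2. So w(2) = 2. P is now [[3]].
Step i=1: Q has 1 at row 1, column 1; remove that cell from P, ejecting 3. So w(1) = 3. P is now [].

So w = 3 2 5 1 4.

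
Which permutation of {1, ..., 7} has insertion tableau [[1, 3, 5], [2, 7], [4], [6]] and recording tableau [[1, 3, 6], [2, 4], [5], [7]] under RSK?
Reverse RSK: for i = n, n-1, ..., 1, locate i in Q, remove the corresponding corner cell from P, and reverse-bump its entry up through P; the value ejected from row 1 is w(i).

So w = 6 2 7 4 3 5 1.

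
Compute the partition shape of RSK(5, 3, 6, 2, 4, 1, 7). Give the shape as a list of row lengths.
Row-insert each entry into an empty tableau.

After inserting 5: P = [[5]].
After inserting 3: P = [[3], [5]].
After inserting 6: P = [[3, 6], [5]].
After inserting 2: P = [[2, 6], [3], [5]].
After inserting 4: P = [[2, 4], [3, 6], [5]].
After inserting 1: P = [[1, 4], [2, 6], [3], [5]].
After inserting 7: P = [[1, 4, 7], [2, 6], [3], [5]].

The final insertion tableau P = [[1, 4, 7], [2, 6], [3], [5]] has shape [3, 2, 1, 1].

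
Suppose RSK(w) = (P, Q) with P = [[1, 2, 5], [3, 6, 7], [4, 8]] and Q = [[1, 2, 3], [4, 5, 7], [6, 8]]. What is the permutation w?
4 6 8 1 3 2 7 5

Reverse RSK: for i = n, n-1, ..., 1, locate i in Q, remove the corresponding corner cell from P, and reverse-bump its entry up through P; the value ejected from row 1 is w(i).

So w = 4 6 8 1 3 2 7 5.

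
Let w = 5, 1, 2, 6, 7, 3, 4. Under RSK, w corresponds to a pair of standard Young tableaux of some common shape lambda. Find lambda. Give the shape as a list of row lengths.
Row-insert each entry into an empty tableau.

After inserting 5: P = [[5]].
After inserting 1: P = [[1], [5]].
After inserting 2: P = [[1, 2], [5]].
After inserting 6: P = [[1, 2, 6], [5]].
After inserting 7: P = [[1, 2, 6, 7], [5]].
After inserting 3: P = [[1, 2, 3, 7], [5, 6]].
After inserting 4: P = [[1, 2, 3, 4], [5, 6, 7]].

The final insertion tableau P = [[1, 2, 3, 4], [5, 6, 7]] has shape [4, 3].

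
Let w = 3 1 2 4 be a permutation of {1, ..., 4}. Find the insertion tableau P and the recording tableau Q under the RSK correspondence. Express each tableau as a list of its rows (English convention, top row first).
Insert each entry of the permutation into P by Schensted row insertion, recording in Q the position of each new cell.

Insert 3: appended to row 1. P = [[3]], Q = [[1]].
Insert 1: 1 bumps 3 from row 1; 3 starts row 2. P = [[1], [3]], Q = [[1], [2]].
Insert 2: appended to row 1. P = [[1, 2], [3]], Q = [[1, 3], [2]].
Insert 4: appended to row 1. P = [[1, 2, 4], [3]], Q = [[1, 3, 4], [2]].

So P = [[1, 2, 4], [3]], Q = [[1, 3, 4], [2]].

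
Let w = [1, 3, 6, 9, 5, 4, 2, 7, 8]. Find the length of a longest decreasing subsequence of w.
4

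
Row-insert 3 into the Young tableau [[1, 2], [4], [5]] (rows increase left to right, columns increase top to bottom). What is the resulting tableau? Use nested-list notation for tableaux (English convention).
[[1, 2, 3], [4], [5]]

3 is larger than every entry of row 1, so it is appended to row 1. The new tableau is [[1, 2, 3], [4], [5]].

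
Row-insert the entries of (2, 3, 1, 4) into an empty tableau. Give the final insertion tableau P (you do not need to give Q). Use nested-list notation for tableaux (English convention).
P = [[1, 3, 4], [2]]

Insert 2: appended to row 1. P = [[2]].
Insert 3: appended to row 1. P = [[2, 3]].
Insert 1: 1 bumps 2 from row 1; 2 starts row 2. P = [[1, 3], [2]].
Insert 4: appended to row 1. P = [[1, 3, 4], [2]].

So P = [[1, 3, 4], [2]].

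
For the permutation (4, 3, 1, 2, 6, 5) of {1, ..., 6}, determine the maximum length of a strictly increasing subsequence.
3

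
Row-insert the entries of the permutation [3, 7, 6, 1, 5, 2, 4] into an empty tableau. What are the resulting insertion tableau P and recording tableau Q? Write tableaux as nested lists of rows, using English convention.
Insert each entry of the permutation into P by Schensted row insertion, recording in Q the position of each new cell.

Insert 3: appended to row 1. P = [[3]].
Insert 7: appended to row 1. P = [[3, 7]].
Insert 6: 6 bumps 7 from row 1; 7 starts row 2. P = [[3, 6], [7]].
Insert 1: 1 bumps 3 from row 1; 3 bumps 7 from row 2; 7 starts row 3. P = [[1, 6], [3], [7]].
Insert 5: 5 bumps 6 from row 1; 6 appends to row 2. P = [[1, 5], [3, 6], [7]].
Insert 2: 2 bumps 5 from row 1; 5 bumps 6 from row 2; 6 bumps 7 from row 3; 7 starts row 4. P = [[1, 2], [3, 5], [6], [7]].
Insert 4: appended to row 1. P = [[1, 2, 4], [3, 5], [6], [7]].

So P = [[1, 2, 4], [3, 5], [6], [7]], Q = [[1, 2, 7], [3, 5], [4], [6]].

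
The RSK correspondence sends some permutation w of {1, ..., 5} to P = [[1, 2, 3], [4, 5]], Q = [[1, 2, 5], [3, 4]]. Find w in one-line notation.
4 5 1 2 3

Reverse the RSK construction: for i from n down to 1, find the cell of Q containing i, remove the entry at that cell from P, and reverse-bump it up through P; the value ejected from row 1 is w(i).

Step i=5: Q has 5 at row 1, column 3; remove that cell from P, ejecting 3. So w(5) = 3. P is now [[1, 2], [4, 5]].
Step i=4: Q has 4 at row 2, column 2; remove 5 from row 2 of P and reverse-bump: 5 enters row 1 and ejects 2. So w(4) = 2. P is now [[1, 5], [4]].
Step i=3: Q has 3 at row 2, column 1; remove 4 from row 2 of P and reverse-bump: 4 enters row 1 and ejects 1. So w(3) = 1. P is now [[4, 5]].
Step i=2: Q has 2 at row 1, column 2; remove that cell from P, ejecting 5. So w(2) = 5. P is now [[4]].
Step i=1: Q has 1 at row 1, column 1; remove that cell from P, ejecting 4. So w(1) = 4. P is now [].

So w = 4 5 1 2 3.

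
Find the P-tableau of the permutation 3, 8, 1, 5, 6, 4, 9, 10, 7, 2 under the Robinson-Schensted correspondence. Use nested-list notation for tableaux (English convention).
P = [[1, 2, 6, 7, 10], [3, 4, 9], [5], [8]]

Insert 3: appended to row 1. P = [[3]].
Insert 8: appended to row 1. P = [[3, 8]].
Insert 1: 1 bumps 3 from row 1; 3 starts row 2. P = [[1, 8], [3]].
Insert 5: 5 bumps 8 from row 1; 8 appends to row 2. P = [[1, 5], [3, 8]].
Insert 6: appended to row 1. P = [[1, 5, 6], [3, 8]].
Insert 4: 4 bumps 5 from row 1; 5 bumps 8 from row 2; 8 starts row 3. P = [[1, 4, 6], [3, 5], [8]].
Insert 9: appended to row 1. P = [[1, 4, 6, 9], [3, 5], [8]].
Insert 10: appended to row 1. P = [[1, 4, 6, 9, 10], [3, 5], [8]].
Insert 7: 7 bumps 9 from row 1; 9 appends to row 2. P = [[1, 4, 6, 7, 10], [3, 5, 9], [8]].
Insert 2: 2 bumps 4 from row 1; 4 bumps 5 from row 2; 5 bumps 8 from row 3; 8 starts row 4. P = [[1, 2, 6, 7, 10], [3, 4, 9], [5], [8]].

So P = [[1, 2, 6, 7, 10], [3, 4, 9], [5], [8]].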